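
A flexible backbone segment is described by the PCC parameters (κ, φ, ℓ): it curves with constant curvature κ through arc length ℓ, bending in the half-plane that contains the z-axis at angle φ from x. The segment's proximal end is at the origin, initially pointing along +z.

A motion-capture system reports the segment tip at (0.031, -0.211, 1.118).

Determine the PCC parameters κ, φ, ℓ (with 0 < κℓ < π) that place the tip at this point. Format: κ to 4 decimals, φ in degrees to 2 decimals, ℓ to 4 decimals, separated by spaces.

0.3293 278.36 1.1449

ρ = √(x²+y²) = √(0.031² + -0.211²) = 0.21327
φ = atan2(y, x) mod 360° = atan2(-0.211, 0.031) = 278.3581°
|p|² = ρ² + z² = 0.21327² + 1.118² = 1.29541
κ = 2ρ / |p|² = 2×0.21327 / 1.29541 = 0.32926
θ = 2·atan2(ρ, z) = 2·atan2(0.21327, 1.118) = 0.37698 rad
ℓ = θ/κ = 0.37698/0.32926 = 1.14493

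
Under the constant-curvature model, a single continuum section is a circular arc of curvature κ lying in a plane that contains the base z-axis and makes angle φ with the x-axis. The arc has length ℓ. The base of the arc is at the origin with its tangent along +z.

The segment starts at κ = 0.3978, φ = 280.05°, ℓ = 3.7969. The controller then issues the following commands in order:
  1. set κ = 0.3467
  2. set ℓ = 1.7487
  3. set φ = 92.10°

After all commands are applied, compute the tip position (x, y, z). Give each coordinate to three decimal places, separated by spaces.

initial: κ=0.3978, φ=280.05°, ℓ=3.7969
cmd 1: set κ=0.3467 → (κ,φ,ℓ)=(0.3467,280.05°,3.7969) → tip=(0.3767,-2.1253,2.7915)
cmd 2: set ℓ=1.7487 → (κ,φ,ℓ)=(0.3467,280.05°,1.7487) → tip=(0.0897,-0.5062,1.6435)
cmd 3: set φ=92.10° → (κ,φ,ℓ)=(0.3467,92.10°,1.7487) → tip=(-0.0188,0.5137,1.6435)

-0.019 0.514 1.644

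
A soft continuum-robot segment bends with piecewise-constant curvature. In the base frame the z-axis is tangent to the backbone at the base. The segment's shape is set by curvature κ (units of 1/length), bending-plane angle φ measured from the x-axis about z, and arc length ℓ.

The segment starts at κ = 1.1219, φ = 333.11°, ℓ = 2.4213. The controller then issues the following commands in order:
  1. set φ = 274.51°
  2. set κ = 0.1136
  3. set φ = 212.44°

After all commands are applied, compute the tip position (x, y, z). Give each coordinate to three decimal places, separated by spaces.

initial: κ=1.1219, φ=333.11°, ℓ=2.4213
cmd 1: set φ=274.51° → (κ,φ,ℓ)=(1.1219,274.51°,2.4213) → tip=(0.1339,-1.6981,0.3676)
cmd 2: set κ=0.1136 → (κ,φ,ℓ)=(0.1136,274.51°,2.4213) → tip=(0.0260,-0.3299,2.3909)
cmd 3: set φ=212.44° → (κ,φ,ℓ)=(0.1136,212.44°,2.4213) → tip=(-0.2793,-0.1775,2.3909)

-0.279 -0.178 2.391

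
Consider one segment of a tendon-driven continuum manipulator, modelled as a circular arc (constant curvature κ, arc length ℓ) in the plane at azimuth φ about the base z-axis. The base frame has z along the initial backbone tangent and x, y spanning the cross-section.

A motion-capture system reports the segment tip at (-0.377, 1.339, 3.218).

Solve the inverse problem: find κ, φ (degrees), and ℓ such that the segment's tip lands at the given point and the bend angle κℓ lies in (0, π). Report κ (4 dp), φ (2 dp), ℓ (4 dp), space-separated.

ρ = √(x²+y²) = √(-0.377² + 1.339²) = 1.39106
φ = atan2(y, x) mod 360° = atan2(1.339, -0.377) = 105.7247°
|p|² = ρ² + z² = 1.39106² + 3.218² = 12.29057
κ = 2ρ / |p|² = 2×1.39106 / 12.29057 = 0.22636
θ = 2·atan2(ρ, z) = 2·atan2(1.39106, 3.218) = 0.81603 rad
ℓ = θ/κ = 0.81603/0.22636 = 3.60499

0.2264 105.72 3.6050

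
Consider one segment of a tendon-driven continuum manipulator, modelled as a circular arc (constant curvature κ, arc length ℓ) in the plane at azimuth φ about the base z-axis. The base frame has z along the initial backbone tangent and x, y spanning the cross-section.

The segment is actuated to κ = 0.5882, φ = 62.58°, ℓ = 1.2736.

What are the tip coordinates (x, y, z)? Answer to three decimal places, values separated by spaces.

θ = κ·ℓ = 0.5882 × 1.2736 = 0.74913 rad
ρ = (1 − cos θ)/κ = (1 − 0.73228)/0.5882 = 0.45515
z = sin θ / κ = 0.68100/0.5882 = 1.15777
x = ρ cos φ = 0.45515 × cos(62.58°) = 0.20960
y = ρ sin φ = 0.45515 × sin(62.58°) = 0.40402

0.210 0.404 1.158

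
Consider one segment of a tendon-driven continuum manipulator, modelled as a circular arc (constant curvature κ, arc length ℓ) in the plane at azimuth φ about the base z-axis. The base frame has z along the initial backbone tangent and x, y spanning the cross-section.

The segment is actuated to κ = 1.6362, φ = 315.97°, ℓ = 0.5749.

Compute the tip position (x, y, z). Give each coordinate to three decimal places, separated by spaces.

0.180 -0.174 0.494

θ = κ·ℓ = 1.6362 × 0.5749 = 0.94065 rad
ρ = (1 − cos θ)/κ = (1 − 0.58926)/1.6362 = 0.25103
z = sin θ / κ = 0.80794/1.6362 = 0.49379
x = ρ cos φ = 0.25103 × cos(315.97°) = 0.18049
y = ρ sin φ = 0.25103 × sin(315.97°) = -0.17448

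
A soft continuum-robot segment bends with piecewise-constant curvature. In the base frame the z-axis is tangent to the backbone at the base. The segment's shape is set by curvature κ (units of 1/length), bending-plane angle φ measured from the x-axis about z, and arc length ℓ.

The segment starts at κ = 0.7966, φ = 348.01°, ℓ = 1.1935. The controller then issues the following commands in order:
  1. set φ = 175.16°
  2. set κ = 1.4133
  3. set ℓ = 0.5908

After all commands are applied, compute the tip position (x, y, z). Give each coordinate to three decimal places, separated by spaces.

initial: κ=0.7966, φ=348.01°, ℓ=1.1935
cmd 1: set φ=175.16° → (κ,φ,ℓ)=(0.7966,175.16°,1.1935) → tip=(-0.5240,0.0444,1.0217)
cmd 2: set κ=1.4133 → (κ,φ,ℓ)=(1.4133,175.16°,1.1935) → tip=(-0.7866,0.0666,0.7028)
cmd 3: set ℓ=0.5908 → (κ,φ,ℓ)=(1.4133,175.16°,0.5908) → tip=(-0.2318,0.0196,0.5245)

-0.232 0.020 0.525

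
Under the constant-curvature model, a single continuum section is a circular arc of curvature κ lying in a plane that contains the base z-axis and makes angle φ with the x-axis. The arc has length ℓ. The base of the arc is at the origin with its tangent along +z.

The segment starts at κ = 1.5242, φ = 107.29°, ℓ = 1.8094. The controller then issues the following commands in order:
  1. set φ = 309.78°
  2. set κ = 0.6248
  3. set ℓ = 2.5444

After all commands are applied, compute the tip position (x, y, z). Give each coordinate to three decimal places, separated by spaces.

1.043 -1.253 1.600

initial: κ=1.5242, φ=107.29°, ℓ=1.8094
cmd 1: set φ=309.78° → (κ,φ,ℓ)=(1.5242,309.78°,1.8094) → tip=(0.8091,-0.9717,0.2456)
cmd 2: set κ=0.6248 → (κ,φ,ℓ)=(0.6248,309.78°,1.8094) → tip=(0.5876,-0.7058,1.4479)
cmd 3: set ℓ=2.5444 → (κ,φ,ℓ)=(0.6248,309.78°,2.5444) → tip=(1.0435,-1.2533,1.6002)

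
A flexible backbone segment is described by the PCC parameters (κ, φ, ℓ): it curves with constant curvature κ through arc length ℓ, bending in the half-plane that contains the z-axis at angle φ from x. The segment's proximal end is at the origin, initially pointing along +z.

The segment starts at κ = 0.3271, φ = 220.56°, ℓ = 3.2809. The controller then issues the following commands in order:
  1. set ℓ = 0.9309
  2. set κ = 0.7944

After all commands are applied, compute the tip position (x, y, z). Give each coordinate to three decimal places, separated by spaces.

initial: κ=0.3271, φ=220.56°, ℓ=3.2809
cmd 1: set ℓ=0.9309 → (κ,φ,ℓ)=(0.3271,220.56°,0.9309) → tip=(-0.1068,-0.0914,0.9166)
cmd 2: set κ=0.7944 → (κ,φ,ℓ)=(0.7944,220.56°,0.9309) → tip=(-0.2498,-0.2138,0.8483)

-0.250 -0.214 0.848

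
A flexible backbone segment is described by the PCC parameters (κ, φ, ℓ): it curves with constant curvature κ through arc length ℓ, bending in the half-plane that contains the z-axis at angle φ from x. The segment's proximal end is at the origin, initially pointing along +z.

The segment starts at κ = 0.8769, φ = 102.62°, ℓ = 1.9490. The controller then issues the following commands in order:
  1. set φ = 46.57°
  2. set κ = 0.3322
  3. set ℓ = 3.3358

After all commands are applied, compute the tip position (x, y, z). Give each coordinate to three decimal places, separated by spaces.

initial: κ=0.8769, φ=102.62°, ℓ=1.9490
cmd 1: set φ=46.57° → (κ,φ,ℓ)=(0.8769,46.57°,1.9490) → tip=(0.8920,0.9423,1.1295)
cmd 2: set κ=0.3322 → (κ,φ,ℓ)=(0.3322,46.57°,1.9490) → tip=(0.4188,0.4424,1.8157)
cmd 3: set ℓ=3.3358 → (κ,φ,ℓ)=(0.3322,46.57°,3.3358) → tip=(1.1458,1.2104,2.6938)

1.146 1.210 2.694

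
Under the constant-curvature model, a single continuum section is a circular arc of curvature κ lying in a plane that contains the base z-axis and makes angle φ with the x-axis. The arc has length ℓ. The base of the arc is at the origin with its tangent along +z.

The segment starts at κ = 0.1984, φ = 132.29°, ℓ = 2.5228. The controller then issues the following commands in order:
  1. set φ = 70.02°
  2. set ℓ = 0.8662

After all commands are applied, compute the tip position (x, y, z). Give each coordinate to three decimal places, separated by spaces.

0.025 0.070 0.862

initial: κ=0.1984, φ=132.29°, ℓ=2.5228
cmd 1: set φ=70.02° → (κ,φ,ℓ)=(0.1984,70.02°,2.5228) → tip=(0.2113,0.5811,2.4188)
cmd 2: set ℓ=0.8662 → (κ,φ,ℓ)=(0.1984,70.02°,0.8662) → tip=(0.0254,0.0698,0.8619)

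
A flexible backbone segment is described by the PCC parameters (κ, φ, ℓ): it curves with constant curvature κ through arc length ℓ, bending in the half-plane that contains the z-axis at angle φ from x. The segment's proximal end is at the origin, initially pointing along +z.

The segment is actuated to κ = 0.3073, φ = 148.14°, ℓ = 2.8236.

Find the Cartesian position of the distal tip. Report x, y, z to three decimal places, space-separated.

-0.977 0.607 2.482

θ = κ·ℓ = 0.3073 × 2.8236 = 0.86769 rad
ρ = (1 − cos θ)/κ = (1 − 0.64659)/0.3073 = 1.15005
z = sin θ / κ = 0.76284/0.3073 = 2.48239
x = ρ cos φ = 1.15005 × cos(148.14°) = -0.97679
y = ρ sin φ = 1.15005 × sin(148.14°) = 0.60705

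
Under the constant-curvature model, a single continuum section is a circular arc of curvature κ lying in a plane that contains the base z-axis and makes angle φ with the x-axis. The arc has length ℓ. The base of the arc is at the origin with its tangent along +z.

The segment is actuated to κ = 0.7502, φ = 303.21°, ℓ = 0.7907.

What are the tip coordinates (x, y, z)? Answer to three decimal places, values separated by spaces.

θ = κ·ℓ = 0.7502 × 0.7907 = 0.59318 rad
ρ = (1 − cos θ)/κ = (1 − 0.82917)/0.7502 = 0.22772
z = sin θ / κ = 0.55900/0.7502 = 0.74514
x = ρ cos φ = 0.22772 × cos(303.21°) = 0.12472
y = ρ sin φ = 0.22772 × sin(303.21°) = -0.19053

0.125 -0.191 0.745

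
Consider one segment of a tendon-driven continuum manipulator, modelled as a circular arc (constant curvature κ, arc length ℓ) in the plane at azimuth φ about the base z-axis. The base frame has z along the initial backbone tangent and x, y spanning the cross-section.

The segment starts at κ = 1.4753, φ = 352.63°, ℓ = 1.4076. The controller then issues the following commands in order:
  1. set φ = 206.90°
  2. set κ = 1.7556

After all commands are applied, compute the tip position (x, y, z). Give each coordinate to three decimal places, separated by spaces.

initial: κ=1.4753, φ=352.63°, ℓ=1.4076
cmd 1: set φ=206.90° → (κ,φ,ℓ)=(1.4753,206.90°,1.4076) → tip=(-0.8974,-0.4553,0.5929)
cmd 2: set κ=1.7556 → (κ,φ,ℓ)=(1.7556,206.90°,1.4076) → tip=(-0.9060,-0.4596,0.3539)

-0.906 -0.460 0.354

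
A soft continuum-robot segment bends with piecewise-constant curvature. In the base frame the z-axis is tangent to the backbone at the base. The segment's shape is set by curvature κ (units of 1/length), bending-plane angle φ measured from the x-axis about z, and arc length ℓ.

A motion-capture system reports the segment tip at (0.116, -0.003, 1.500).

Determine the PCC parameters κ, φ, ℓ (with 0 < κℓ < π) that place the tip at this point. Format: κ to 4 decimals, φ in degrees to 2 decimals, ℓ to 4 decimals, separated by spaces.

ρ = √(x²+y²) = √(0.116² + -0.003²) = 0.11604
φ = atan2(y, x) mod 360° = atan2(-0.003, 0.116) = 358.5185°
|p|² = ρ² + z² = 0.11604² + 1.500² = 2.26347
κ = 2ρ / |p|² = 2×0.11604 / 2.26347 = 0.10253
θ = 2·atan2(ρ, z) = 2·atan2(0.11604, 1.500) = 0.15441 rad
ℓ = θ/κ = 0.15441/0.10253 = 1.50598

0.1025 358.52 1.5060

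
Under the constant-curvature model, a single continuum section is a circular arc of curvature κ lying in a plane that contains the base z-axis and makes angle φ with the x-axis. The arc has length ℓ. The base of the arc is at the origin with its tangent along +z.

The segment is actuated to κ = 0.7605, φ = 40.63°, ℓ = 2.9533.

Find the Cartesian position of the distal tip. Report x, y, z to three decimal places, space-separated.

1.622 1.391 1.026

θ = κ·ℓ = 0.7605 × 2.9533 = 2.24598 rad
ρ = (1 − cos θ)/κ = (1 − -0.62504)/0.7605 = 2.13681
z = sin θ / κ = 0.78059/0.7605 = 1.02642
x = ρ cos φ = 2.13681 × cos(40.63°) = 1.62169
y = ρ sin φ = 2.13681 × sin(40.63°) = 1.39143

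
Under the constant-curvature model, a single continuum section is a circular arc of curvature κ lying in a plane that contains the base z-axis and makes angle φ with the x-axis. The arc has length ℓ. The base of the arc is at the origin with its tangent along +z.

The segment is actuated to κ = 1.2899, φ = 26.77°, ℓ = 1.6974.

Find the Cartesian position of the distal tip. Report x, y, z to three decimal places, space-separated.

θ = κ·ℓ = 1.2899 × 1.6974 = 2.18948 rad
ρ = (1 − cos θ)/κ = (1 − -0.57996)/1.2899 = 1.22487
z = sin θ / κ = 0.81464/1.2899 = 0.63156
x = ρ cos φ = 1.22487 × cos(26.77°) = 1.09359
y = ρ sin φ = 1.22487 × sin(26.77°) = 0.55169

1.094 0.552 0.632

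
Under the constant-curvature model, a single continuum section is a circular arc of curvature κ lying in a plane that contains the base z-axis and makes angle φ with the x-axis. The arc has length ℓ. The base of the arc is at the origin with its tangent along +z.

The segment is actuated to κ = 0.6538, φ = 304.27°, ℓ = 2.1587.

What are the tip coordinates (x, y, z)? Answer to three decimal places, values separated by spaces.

0.725 -1.063 1.510

θ = κ·ℓ = 0.6538 × 2.1587 = 1.41136 rad
ρ = (1 − cos θ)/κ = (1 − 0.15876)/0.6538 = 1.28669
z = sin θ / κ = 0.98732/0.6538 = 1.51012
x = ρ cos φ = 1.28669 × cos(304.27°) = 0.72453
y = ρ sin φ = 1.28669 × sin(304.27°) = -1.06331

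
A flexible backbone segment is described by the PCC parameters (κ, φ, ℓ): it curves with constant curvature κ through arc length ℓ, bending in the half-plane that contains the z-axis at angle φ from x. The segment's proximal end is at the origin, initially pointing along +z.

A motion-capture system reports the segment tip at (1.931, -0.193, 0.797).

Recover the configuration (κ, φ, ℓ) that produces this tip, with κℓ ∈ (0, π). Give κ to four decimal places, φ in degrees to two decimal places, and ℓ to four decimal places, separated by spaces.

0.8819 354.29 2.6787

ρ = √(x²+y²) = √(1.931² + -0.193²) = 1.94062
φ = atan2(y, x) mod 360° = atan2(-0.193, 1.931) = 354.2923°
|p|² = ρ² + z² = 1.94062² + 0.797² = 4.40122
κ = 2ρ / |p|² = 2×1.94062 / 4.40122 = 0.88186
θ = 2·atan2(ρ, z) = 2·atan2(1.94062, 0.797) = 2.36221 rad
ℓ = θ/κ = 2.36221/0.88186 = 2.67868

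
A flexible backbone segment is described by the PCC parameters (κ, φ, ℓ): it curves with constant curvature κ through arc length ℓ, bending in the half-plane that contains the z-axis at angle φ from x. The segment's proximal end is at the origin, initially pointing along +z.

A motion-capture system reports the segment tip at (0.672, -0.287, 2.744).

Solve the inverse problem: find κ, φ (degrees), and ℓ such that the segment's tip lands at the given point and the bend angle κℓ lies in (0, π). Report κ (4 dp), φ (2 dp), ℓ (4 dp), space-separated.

ρ = √(x²+y²) = √(0.672² + -0.287²) = 0.73072
φ = atan2(y, x) mod 360° = atan2(-0.287, 0.672) = 336.8735°
|p|² = ρ² + z² = 0.73072² + 2.744² = 8.06349
κ = 2ρ / |p|² = 2×0.73072 / 8.06349 = 0.18124
θ = 2·atan2(ρ, z) = 2·atan2(0.73072, 2.744) = 0.52052 rad
ℓ = θ/κ = 0.52052/0.18124 = 2.87194

0.1812 336.87 2.8719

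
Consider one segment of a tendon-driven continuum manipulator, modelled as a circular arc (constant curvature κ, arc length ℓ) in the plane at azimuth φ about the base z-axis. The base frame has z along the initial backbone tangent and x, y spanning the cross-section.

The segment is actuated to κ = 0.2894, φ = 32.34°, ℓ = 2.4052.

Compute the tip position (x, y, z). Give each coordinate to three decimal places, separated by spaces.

θ = κ·ℓ = 0.2894 × 2.4052 = 0.69606 rad
ρ = (1 − cos θ)/κ = (1 − 0.76737)/0.2894 = 0.80383
z = sin θ / κ = 0.64120/0.2894 = 2.21563
x = ρ cos φ = 0.80383 × cos(32.34°) = 0.67915
y = ρ sin φ = 0.80383 × sin(32.34°) = 0.43000

0.679 0.430 2.216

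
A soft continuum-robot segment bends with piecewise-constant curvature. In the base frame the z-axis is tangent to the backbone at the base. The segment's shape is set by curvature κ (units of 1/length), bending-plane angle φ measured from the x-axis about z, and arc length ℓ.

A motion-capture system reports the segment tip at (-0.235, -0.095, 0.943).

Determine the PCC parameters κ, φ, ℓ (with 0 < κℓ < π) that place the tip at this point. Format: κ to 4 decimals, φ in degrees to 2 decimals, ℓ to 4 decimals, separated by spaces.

0.5317 202.01 0.9878

ρ = √(x²+y²) = √(-0.235² + -0.095²) = 0.25348
φ = atan2(y, x) mod 360° = atan2(-0.095, -0.235) = 202.0113°
|p|² = ρ² + z² = 0.25348² + 0.943² = 0.95350
κ = 2ρ / |p|² = 2×0.25348 / 0.95350 = 0.53168
θ = 2·atan2(ρ, z) = 2·atan2(0.25348, 0.943) = 0.52518 rad
ℓ = θ/κ = 0.52518/0.53168 = 0.98779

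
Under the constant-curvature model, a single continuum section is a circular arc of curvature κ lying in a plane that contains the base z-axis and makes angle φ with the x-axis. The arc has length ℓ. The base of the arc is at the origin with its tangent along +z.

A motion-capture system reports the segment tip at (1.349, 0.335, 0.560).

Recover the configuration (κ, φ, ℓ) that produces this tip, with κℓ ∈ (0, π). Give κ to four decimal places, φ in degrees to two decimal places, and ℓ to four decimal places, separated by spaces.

ρ = √(x²+y²) = √(1.349² + 0.335²) = 1.38997
φ = atan2(y, x) mod 360° = atan2(0.335, 1.349) = 13.9463°
|p|² = ρ² + z² = 1.38997² + 0.560² = 2.24563
κ = 2ρ / |p|² = 2×1.38997 / 2.24563 = 1.23794
θ = 2·atan2(ρ, z) = 2·atan2(1.38997, 0.560) = 2.37561 rad
ℓ = θ/κ = 2.37561/1.23794 = 1.91900

1.2379 13.95 1.9190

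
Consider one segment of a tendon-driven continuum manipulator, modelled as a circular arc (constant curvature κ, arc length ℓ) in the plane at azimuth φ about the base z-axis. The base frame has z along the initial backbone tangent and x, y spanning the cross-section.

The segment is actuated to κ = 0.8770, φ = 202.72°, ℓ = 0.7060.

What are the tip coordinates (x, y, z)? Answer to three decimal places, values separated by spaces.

θ = κ·ℓ = 0.8770 × 0.7060 = 0.61916 rad
ρ = (1 − cos θ)/κ = (1 − 0.81437)/0.8770 = 0.21167
z = sin θ / κ = 0.58035/0.8770 = 0.66175
x = ρ cos φ = 0.21167 × cos(202.72°) = -0.19525
y = ρ sin φ = 0.21167 × sin(202.72°) = -0.08175

-0.195 -0.082 0.662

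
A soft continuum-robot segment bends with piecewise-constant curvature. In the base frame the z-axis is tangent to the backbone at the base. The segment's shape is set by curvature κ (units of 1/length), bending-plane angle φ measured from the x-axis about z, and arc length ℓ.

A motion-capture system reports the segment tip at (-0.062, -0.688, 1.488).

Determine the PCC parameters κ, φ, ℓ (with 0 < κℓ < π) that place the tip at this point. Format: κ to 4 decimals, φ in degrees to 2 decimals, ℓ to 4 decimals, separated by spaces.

0.5133 264.85 1.6933

ρ = √(x²+y²) = √(-0.062² + -0.688²) = 0.69079
φ = atan2(y, x) mod 360° = atan2(-0.688, -0.062) = 264.8506°
|p|² = ρ² + z² = 0.69079² + 1.488² = 2.69133
κ = 2ρ / |p|² = 2×0.69079 / 2.69133 = 0.51334
θ = 2·atan2(ρ, z) = 2·atan2(0.69079, 1.488) = 0.86926 rad
ℓ = θ/κ = 0.86926/0.51334 = 1.69334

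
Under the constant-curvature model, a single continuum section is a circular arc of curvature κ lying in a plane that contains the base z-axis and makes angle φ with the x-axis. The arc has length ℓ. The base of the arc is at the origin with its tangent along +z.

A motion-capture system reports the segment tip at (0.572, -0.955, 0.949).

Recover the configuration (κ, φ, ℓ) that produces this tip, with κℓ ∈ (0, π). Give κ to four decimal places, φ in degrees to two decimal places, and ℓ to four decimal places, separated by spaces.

ρ = √(x²+y²) = √(0.572² + -0.955²) = 1.11320
φ = atan2(y, x) mod 360° = atan2(-0.955, 0.572) = 300.9196°
|p|² = ρ² + z² = 1.11320² + 0.949² = 2.13981
κ = 2ρ / |p|² = 2×1.11320 / 2.13981 = 1.04046
θ = 2·atan2(ρ, z) = 2·atan2(1.11320, 0.949) = 1.72971 rad
ℓ = θ/κ = 1.72971/1.04046 = 1.66244

1.0405 300.92 1.6624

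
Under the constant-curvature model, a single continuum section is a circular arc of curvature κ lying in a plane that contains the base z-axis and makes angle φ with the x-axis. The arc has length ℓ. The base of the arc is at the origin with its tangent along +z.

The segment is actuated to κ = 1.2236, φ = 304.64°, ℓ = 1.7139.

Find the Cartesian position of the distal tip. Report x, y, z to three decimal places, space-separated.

θ = κ·ℓ = 1.2236 × 1.7139 = 2.09713 rad
ρ = (1 − cos θ)/κ = (1 − -0.50236)/1.2236 = 1.22782
z = sin θ / κ = 0.86466/1.2236 = 0.70665
x = ρ cos φ = 1.22782 × cos(304.64°) = 0.69792
y = ρ sin φ = 1.22782 × sin(304.64°) = -1.01018

0.698 -1.010 0.707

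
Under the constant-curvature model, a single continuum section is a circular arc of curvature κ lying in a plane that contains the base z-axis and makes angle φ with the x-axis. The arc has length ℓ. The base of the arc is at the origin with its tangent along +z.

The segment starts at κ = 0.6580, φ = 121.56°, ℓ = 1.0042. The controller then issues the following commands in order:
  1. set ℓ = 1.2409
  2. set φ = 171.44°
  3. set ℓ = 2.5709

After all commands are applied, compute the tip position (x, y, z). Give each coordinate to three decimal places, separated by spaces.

-1.684 0.253 1.509

initial: κ=0.6580, φ=121.56°, ℓ=1.0042
cmd 1: set ℓ=1.2409 → (κ,φ,ℓ)=(0.6580,121.56°,1.2409) → tip=(-0.2507,0.4082,1.1075)
cmd 2: set φ=171.44° → (κ,φ,ℓ)=(0.6580,171.44°,1.2409) → tip=(-0.4737,0.0713,1.1075)
cmd 3: set ℓ=2.5709 → (κ,φ,ℓ)=(0.6580,171.44°,2.5709) → tip=(-1.6840,0.2535,1.5087)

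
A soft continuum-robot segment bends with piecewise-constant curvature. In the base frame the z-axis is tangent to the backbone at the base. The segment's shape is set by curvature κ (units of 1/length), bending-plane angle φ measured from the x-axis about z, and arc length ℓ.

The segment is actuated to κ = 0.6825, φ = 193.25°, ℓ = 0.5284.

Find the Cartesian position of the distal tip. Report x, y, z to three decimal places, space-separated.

-0.092 -0.022 0.517

θ = κ·ℓ = 0.6825 × 0.5284 = 0.36063 rad
ρ = (1 − cos θ)/κ = (1 − 0.93567)/0.6825 = 0.09425
z = sin θ / κ = 0.35287/0.6825 = 0.51702
x = ρ cos φ = 0.09425 × cos(193.25°) = -0.09174
y = ρ sin φ = 0.09425 × sin(193.25°) = -0.02160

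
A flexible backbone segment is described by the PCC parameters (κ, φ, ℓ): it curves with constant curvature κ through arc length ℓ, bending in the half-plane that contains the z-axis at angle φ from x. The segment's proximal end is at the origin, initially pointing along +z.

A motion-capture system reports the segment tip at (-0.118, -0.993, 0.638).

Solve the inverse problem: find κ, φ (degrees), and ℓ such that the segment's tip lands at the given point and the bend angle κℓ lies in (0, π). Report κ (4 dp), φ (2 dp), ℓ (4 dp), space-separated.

1.4214 263.22 1.4111

ρ = √(x²+y²) = √(-0.118² + -0.993²) = 0.99999
φ = atan2(y, x) mod 360° = atan2(-0.993, -0.118) = 263.2232°
|p|² = ρ² + z² = 0.99999² + 0.638² = 1.40702
κ = 2ρ / |p|² = 2×0.99999 / 1.40702 = 1.42143
θ = 2·atan2(ρ, z) = 2·atan2(0.99999, 0.638) = 2.00579 rad
ℓ = θ/κ = 2.00579/1.42143 = 1.41111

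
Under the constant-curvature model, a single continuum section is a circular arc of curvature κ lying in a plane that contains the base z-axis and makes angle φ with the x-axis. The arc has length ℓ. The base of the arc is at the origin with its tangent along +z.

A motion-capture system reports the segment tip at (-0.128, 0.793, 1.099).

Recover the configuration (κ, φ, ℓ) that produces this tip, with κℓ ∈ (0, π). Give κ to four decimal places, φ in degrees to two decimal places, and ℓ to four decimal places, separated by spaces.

ρ = √(x²+y²) = √(-0.128² + 0.793²) = 0.80326
φ = atan2(y, x) mod 360° = atan2(0.793, -0.128) = 99.1692°
|p|² = ρ² + z² = 0.80326² + 1.099² = 1.85303
κ = 2ρ / |p|² = 2×0.80326 / 1.85303 = 0.86697
θ = 2·atan2(ρ, z) = 2·atan2(0.80326, 1.099) = 1.26234 rad
ℓ = θ/κ = 1.26234/0.86697 = 1.45603

0.8670 99.17 1.4560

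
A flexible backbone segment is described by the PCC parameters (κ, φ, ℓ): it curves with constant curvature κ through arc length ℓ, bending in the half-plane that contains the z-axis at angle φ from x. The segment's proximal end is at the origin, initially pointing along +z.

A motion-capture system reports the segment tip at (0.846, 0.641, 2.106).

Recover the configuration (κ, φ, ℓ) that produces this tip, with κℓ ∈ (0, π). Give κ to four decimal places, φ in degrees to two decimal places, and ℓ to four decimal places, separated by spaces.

ρ = √(x²+y²) = √(0.846² + 0.641²) = 1.06141
φ = atan2(y, x) mod 360° = atan2(0.641, 0.846) = 37.1506°
|p|² = ρ² + z² = 1.06141² + 2.106² = 5.56183
κ = 2ρ / |p|² = 2×1.06141 / 5.56183 = 0.38168
θ = 2·atan2(ρ, z) = 2·atan2(1.06141, 2.106) = 0.93368 rad
ℓ = θ/κ = 0.93368/0.38168 = 2.44625

0.3817 37.15 2.4462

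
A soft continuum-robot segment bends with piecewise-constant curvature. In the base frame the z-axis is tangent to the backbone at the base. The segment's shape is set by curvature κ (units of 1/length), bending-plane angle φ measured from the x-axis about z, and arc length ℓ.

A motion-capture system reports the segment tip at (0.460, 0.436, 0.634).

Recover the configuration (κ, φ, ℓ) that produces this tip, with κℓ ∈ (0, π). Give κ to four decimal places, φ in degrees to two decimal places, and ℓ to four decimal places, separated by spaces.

ρ = √(x²+y²) = √(0.460² + 0.436²) = 0.63379
φ = atan2(y, x) mod 360° = atan2(0.436, 0.460) = 43.4657°
|p|² = ρ² + z² = 0.63379² + 0.634² = 0.80365
κ = 2ρ / |p|² = 2×0.63379 / 0.80365 = 1.57729
θ = 2·atan2(ρ, z) = 2·atan2(0.63379, 0.634) = 1.57047 rad
ℓ = θ/κ = 1.57047/1.57729 = 0.99568

1.5773 43.47 0.9957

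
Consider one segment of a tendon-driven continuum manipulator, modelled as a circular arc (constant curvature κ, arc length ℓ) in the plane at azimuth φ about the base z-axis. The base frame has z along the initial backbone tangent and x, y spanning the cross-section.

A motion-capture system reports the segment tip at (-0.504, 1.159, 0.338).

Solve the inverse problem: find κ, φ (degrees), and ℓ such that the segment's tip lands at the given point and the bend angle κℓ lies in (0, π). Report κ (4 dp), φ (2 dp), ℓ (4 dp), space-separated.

ρ = √(x²+y²) = √(-0.504² + 1.159²) = 1.26384
φ = atan2(y, x) mod 360° = atan2(1.159, -0.504) = 113.5022°
|p|² = ρ² + z² = 1.26384² + 0.338² = 1.71154
κ = 2ρ / |p|² = 2×1.26384 / 1.71154 = 1.47685
θ = 2·atan2(ρ, z) = 2·atan2(1.26384, 0.338) = 2.61895 rad
ℓ = θ/κ = 2.61895/1.47685 = 1.77334

1.4768 113.50 1.7733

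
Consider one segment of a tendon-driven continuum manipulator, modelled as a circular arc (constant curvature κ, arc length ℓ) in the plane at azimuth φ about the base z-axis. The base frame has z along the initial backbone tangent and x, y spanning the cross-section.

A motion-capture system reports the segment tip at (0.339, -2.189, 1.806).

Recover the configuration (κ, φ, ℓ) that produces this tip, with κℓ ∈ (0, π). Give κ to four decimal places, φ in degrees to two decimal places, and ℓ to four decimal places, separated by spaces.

0.5424 278.80 3.2701

ρ = √(x²+y²) = √(0.339² + -2.189²) = 2.21509
φ = atan2(y, x) mod 360° = atan2(-2.189, 0.339) = 278.8032°
|p|² = ρ² + z² = 2.21509² + 1.806² = 8.16828
κ = 2ρ / |p|² = 2×2.21509 / 8.16828 = 0.54237
θ = 2·atan2(ρ, z) = 2·atan2(2.21509, 1.806) = 1.77357 rad
ℓ = θ/κ = 1.77357/0.54237 = 3.27007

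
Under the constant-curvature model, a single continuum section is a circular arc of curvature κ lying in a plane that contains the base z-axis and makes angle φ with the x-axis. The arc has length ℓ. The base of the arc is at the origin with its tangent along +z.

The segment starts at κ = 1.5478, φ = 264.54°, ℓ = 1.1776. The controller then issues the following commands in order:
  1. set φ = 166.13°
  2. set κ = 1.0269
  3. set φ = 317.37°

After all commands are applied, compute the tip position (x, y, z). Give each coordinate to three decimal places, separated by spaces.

0.463 -0.426 0.911

initial: κ=1.5478, φ=264.54°, ℓ=1.1776
cmd 1: set φ=166.13° → (κ,φ,ℓ)=(1.5478,166.13°,1.1776) → tip=(-0.7836,0.1935,0.6257)
cmd 2: set κ=1.0269 → (κ,φ,ℓ)=(1.0269,166.13°,1.1776) → tip=(-0.6110,0.1509,0.9109)
cmd 3: set φ=317.37° → (κ,φ,ℓ)=(1.0269,317.37°,1.1776) → tip=(0.4631,-0.4263,0.9109)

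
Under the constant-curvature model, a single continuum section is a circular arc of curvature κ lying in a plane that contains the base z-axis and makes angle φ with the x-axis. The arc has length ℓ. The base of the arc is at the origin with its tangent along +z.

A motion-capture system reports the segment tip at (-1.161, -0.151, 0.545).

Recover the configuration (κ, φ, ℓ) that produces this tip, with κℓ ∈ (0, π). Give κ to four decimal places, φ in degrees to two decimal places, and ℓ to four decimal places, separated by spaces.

1.4040 187.41 1.6170

ρ = √(x²+y²) = √(-1.161² + -0.151²) = 1.17078
φ = atan2(y, x) mod 360° = atan2(-0.151, -1.161) = 187.4103°
|p|² = ρ² + z² = 1.17078² + 0.545² = 1.66775
κ = 2ρ / |p|² = 2×1.17078 / 1.66775 = 1.40402
θ = 2·atan2(ρ, z) = 2·atan2(1.17078, 0.545) = 2.27025 rad
ℓ = θ/κ = 2.27025/1.40402 = 1.61696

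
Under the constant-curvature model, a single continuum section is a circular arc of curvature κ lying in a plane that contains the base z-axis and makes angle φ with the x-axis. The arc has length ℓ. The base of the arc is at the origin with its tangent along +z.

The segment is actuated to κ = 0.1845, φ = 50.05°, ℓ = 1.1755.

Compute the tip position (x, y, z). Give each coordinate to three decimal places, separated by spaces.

0.082 0.097 1.166

θ = κ·ℓ = 0.1845 × 1.1755 = 0.21688 rad
ρ = (1 − cos θ)/κ = (1 − 0.97657)/0.1845 = 0.12697
z = sin θ / κ = 0.21518/0.1845 = 1.16631
x = ρ cos φ = 0.12697 × cos(50.05°) = 0.08153
y = ρ sin φ = 0.12697 × sin(50.05°) = 0.09734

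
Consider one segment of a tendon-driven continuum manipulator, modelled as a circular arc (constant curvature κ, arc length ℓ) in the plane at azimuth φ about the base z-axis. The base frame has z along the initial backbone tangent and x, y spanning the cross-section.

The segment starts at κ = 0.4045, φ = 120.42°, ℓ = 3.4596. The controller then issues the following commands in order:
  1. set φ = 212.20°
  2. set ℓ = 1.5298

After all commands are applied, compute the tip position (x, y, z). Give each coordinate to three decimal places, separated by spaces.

-0.388 -0.244 1.434

initial: κ=0.4045, φ=120.42°, ℓ=3.4596
cmd 1: set φ=212.20° → (κ,φ,ℓ)=(0.4045,212.20°,3.4596) → tip=(-1.7352,-1.0927,2.4360)
cmd 2: set ℓ=1.5298 → (κ,φ,ℓ)=(0.4045,212.20°,1.5298) → tip=(-0.3879,-0.2443,1.4340)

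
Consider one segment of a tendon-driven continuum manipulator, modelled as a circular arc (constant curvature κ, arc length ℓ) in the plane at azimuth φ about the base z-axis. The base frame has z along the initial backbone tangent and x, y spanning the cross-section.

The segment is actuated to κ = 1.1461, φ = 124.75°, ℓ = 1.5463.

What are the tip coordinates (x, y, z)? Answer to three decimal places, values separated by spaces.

-0.597 0.860 0.855

θ = κ·ℓ = 1.1461 × 1.5463 = 1.77221 rad
ρ = (1 − cos θ)/κ = (1 − -0.20006)/1.1461 = 1.04708
z = sin θ / κ = 0.97978/1.1461 = 0.85489
x = ρ cos φ = 1.04708 × cos(124.75°) = -0.59683
y = ρ sin φ = 1.04708 × sin(124.75°) = 0.86033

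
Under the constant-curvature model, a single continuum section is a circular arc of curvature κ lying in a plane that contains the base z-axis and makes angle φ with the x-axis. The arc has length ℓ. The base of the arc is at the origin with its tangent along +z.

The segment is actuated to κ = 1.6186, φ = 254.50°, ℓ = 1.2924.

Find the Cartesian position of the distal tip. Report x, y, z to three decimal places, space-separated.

-0.247 -0.892 0.536

θ = κ·ℓ = 1.6186 × 1.2924 = 2.09188 rad
ρ = (1 − cos θ)/κ = (1 − -0.49782)/1.6186 = 0.92538
z = sin θ / κ = 0.86728/1.6186 = 0.53582
x = ρ cos φ = 0.92538 × cos(254.50°) = -0.24730
y = ρ sin φ = 0.92538 × sin(254.50°) = -0.89172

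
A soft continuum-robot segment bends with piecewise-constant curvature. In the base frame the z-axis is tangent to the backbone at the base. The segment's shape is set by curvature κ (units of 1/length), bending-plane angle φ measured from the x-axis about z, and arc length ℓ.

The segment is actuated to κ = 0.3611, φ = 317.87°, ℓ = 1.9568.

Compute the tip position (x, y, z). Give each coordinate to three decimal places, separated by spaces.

θ = κ·ℓ = 0.3611 × 1.9568 = 0.70660 rad
ρ = (1 − cos θ)/κ = (1 − 0.76057)/0.3611 = 0.66305
z = sin θ / κ = 0.64925/0.3611 = 1.79798
x = ρ cos φ = 0.66305 × cos(317.87°) = 0.49173
y = ρ sin φ = 0.66305 × sin(317.87°) = -0.44478

0.492 -0.445 1.798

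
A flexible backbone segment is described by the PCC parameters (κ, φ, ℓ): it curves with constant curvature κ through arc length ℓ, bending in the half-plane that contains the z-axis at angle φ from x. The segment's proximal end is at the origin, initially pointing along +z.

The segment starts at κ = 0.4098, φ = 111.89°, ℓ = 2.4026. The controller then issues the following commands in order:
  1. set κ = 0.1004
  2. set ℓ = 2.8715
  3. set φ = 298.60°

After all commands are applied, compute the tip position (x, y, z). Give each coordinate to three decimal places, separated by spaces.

0.197 -0.361 2.832

initial: κ=0.4098, φ=111.89°, ℓ=2.4026
cmd 1: set κ=0.1004 → (κ,φ,ℓ)=(0.1004,111.89°,2.4026) → tip=(-0.1075,0.2676,2.3794)
cmd 2: set ℓ=2.8715 → (κ,φ,ℓ)=(0.1004,111.89°,2.8715) → tip=(-0.1533,0.3814,2.8319)
cmd 3: set φ=298.60° → (κ,φ,ℓ)=(0.1004,298.60°,2.8715) → tip=(0.1968,-0.3609,2.8319)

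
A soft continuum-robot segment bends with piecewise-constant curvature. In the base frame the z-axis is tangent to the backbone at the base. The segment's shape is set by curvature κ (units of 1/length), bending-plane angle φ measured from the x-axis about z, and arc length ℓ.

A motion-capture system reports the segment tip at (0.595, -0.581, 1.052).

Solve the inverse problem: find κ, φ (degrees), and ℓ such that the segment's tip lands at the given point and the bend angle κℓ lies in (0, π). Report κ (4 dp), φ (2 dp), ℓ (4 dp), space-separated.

0.9249 315.68 1.4465

ρ = √(x²+y²) = √(0.595² + -0.581²) = 0.83162
φ = atan2(y, x) mod 360° = atan2(-0.581, 0.595) = 315.6821°
|p|² = ρ² + z² = 0.83162² + 1.052² = 1.79829
κ = 2ρ / |p|² = 2×0.83162 / 1.79829 = 0.92490
θ = 2·atan2(ρ, z) = 2·atan2(0.83162, 1.052) = 1.33785 rad
ℓ = θ/κ = 1.33785/0.92490 = 1.44649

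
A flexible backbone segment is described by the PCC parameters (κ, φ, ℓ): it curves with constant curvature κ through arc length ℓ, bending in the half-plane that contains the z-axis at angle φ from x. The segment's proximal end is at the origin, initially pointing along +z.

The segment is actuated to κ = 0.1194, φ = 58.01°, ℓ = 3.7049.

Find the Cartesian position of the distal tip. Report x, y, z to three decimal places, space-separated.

θ = κ·ℓ = 0.1194 × 3.7049 = 0.44237 rad
ρ = (1 − cos θ)/κ = (1 − 0.90374)/0.1194 = 0.80618
z = sin θ / κ = 0.42808/0.1194 = 3.58524
x = ρ cos φ = 0.80618 × cos(58.01°) = 0.42709
y = ρ sin φ = 0.80618 × sin(58.01°) = 0.68376

0.427 0.684 3.585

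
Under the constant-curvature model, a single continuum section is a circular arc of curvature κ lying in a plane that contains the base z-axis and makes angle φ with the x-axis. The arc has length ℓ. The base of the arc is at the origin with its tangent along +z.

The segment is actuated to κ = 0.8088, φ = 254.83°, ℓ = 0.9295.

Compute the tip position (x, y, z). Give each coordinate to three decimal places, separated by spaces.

-0.087 -0.322 0.844

θ = κ·ℓ = 0.8088 × 0.9295 = 0.75178 rad
ρ = (1 − cos θ)/κ = (1 − 0.73047)/0.8088 = 0.33324
z = sin θ / κ = 0.68294/0.8088 = 0.84439
x = ρ cos φ = 0.33324 × cos(254.83°) = -0.08720
y = ρ sin φ = 0.33324 × sin(254.83°) = -0.32163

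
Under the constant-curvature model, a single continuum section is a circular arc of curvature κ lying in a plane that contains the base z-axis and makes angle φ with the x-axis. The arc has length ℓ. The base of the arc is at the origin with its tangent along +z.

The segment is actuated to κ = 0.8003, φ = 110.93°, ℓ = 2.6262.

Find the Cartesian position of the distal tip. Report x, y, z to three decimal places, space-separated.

-0.672 1.758 1.078

θ = κ·ℓ = 0.8003 × 2.6262 = 2.10175 rad
ρ = (1 − cos θ)/κ = (1 − -0.50635)/0.8003 = 1.88224
z = sin θ / κ = 0.86233/0.8003 = 1.07750
x = ρ cos φ = 1.88224 × cos(110.93°) = -0.67239
y = ρ sin φ = 1.88224 × sin(110.93°) = 1.75804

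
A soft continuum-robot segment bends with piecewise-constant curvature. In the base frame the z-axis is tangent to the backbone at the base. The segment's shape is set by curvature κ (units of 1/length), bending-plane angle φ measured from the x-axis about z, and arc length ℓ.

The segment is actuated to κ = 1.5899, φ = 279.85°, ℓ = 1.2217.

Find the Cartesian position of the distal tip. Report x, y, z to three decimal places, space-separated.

θ = κ·ℓ = 1.5899 × 1.2217 = 1.94238 rad
ρ = (1 − cos θ)/κ = (1 − -0.36309)/1.5899 = 0.85734
z = sin θ / κ = 0.93175/1.5899 = 0.58605
x = ρ cos φ = 0.85734 × cos(279.85°) = 0.14667
y = ρ sin φ = 0.85734 × sin(279.85°) = -0.84471

0.147 -0.845 0.586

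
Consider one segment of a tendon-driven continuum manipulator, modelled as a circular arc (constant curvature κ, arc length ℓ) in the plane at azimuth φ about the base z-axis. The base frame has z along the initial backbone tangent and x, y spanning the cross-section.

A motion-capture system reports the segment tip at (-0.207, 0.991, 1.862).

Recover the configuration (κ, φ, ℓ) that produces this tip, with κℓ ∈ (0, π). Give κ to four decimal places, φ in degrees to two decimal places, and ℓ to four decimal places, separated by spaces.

0.4508 101.80 2.2096

ρ = √(x²+y²) = √(-0.207² + 0.991²) = 1.01239
φ = atan2(y, x) mod 360° = atan2(0.991, -0.207) = 101.7983°
|p|² = ρ² + z² = 1.01239² + 1.862² = 4.49197
κ = 2ρ / |p|² = 2×1.01239 / 4.49197 = 0.45075
θ = 2·atan2(ρ, z) = 2·atan2(1.01239, 1.862) = 0.99600 rad
ℓ = θ/κ = 0.99600/0.45075 = 2.20964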